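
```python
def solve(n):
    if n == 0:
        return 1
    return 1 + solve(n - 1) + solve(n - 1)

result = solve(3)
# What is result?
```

solve(n) = 1 + 2·solve(n-1), solve(0)=1. Closed form: (1+1)·2^3 - 1 = 15.

Answer: 15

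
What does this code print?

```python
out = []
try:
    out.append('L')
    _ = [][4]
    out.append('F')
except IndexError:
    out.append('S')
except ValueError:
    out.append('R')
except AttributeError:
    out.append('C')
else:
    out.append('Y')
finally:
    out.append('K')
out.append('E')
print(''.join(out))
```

Execution trace: 'L' (try body) → 'S' (except IndexError) → 'K' (finally) → 'E' (after the try/except). Output: LSKE

Answer: LSKE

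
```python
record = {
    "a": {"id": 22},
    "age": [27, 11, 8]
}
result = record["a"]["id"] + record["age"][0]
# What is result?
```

Trace:
`record = { ...` → record = {'a': {'id': 22}, 'age': [27, 11, 8]}
`result = record["a"]["id"] + record["age"][0]` → result = 49
So result = 49

Answer: 49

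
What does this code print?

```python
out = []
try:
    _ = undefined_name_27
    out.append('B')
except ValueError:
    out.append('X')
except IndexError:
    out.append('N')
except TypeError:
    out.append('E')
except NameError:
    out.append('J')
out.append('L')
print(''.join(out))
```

Execution trace: 'J' (except NameError) → 'L' (after the try/except). Output: JL

Answer: JL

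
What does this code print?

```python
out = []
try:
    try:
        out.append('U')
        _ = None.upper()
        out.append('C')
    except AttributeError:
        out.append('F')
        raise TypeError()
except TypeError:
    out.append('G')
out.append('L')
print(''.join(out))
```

Execution trace: 'U' (try body) → 'F' (except AttributeError) → 'G' (outer except TypeError) → 'L' (after the try/except). Output: UFGL

Answer: UFGL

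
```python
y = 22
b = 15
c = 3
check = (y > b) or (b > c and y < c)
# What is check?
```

Trace:
`y = 22` → y = 22
`b = 15` → b = 15
`c = 3` → c = 3
`check = (y > b) or (b > c and y < c)` → check = True
So check = True

Answer: True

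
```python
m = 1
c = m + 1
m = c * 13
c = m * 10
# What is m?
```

Trace:
`m = 1` → m = 1
`c = m + 1` → c = 2
`m = c * 13` → m = 26
`c = m * 10` → c = 260
So m = 26

Answer: 26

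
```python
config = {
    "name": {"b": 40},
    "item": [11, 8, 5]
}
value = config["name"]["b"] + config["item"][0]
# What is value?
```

Trace:
`config = { ...` → config = {'name': {'b': 40}, 'item': [11, 8, 5]}
`value = config["name"]["b"] + config["item"][0]` → value = 51
So value = 51

Answer: 51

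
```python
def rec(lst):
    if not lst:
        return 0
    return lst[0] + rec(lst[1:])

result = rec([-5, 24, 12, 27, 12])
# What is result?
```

(-5) + 24 + 12 + 27 + 12 + 0 = 70

Answer: 70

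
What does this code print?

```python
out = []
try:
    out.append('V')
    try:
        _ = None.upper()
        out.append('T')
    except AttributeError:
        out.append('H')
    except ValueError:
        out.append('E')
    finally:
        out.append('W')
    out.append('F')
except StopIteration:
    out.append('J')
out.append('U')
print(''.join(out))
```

Execution trace: 'V' (try body) → 'H' (inner except AttributeError) → 'W' (inner finally) → 'F' (try body, no exception) → 'U' (after the try/except). Output: VHWFU

Answer: VHWFU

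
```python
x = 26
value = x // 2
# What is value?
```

Trace:
`x = 26` → x = 26
`value = x // 2` → value = 13
So value = 13

Answer: 13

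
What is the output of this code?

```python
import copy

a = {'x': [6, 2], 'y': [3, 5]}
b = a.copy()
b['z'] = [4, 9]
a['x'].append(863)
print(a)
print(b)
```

Key concept: shallow copy of dict with mutable values.
Step by step:
`a = {'x': [6, 2], 'y': [3, 5]}` → a = {'x': [6, 2], 'y': [3, 5]}
`b = a.copy()` → b = {'x': [6, 2], 'y': [3, 5]}
`b['z'] = [4, 9]` → b = {'x': [6, 2], 'y': [3, 5], 'z': [4, 9]}
`a['x'].append(863)` → a = {'x': [6, 2, 863], 'y': [3, 5]}; b = {'x': [6, 2, 863], 'y': [3, 5], 'z': [4, 9]}
`print(a)` → prints {'x': [6, 2, 863], 'y': [3, 5]}
`print(b)` → prints {'x': [6, 2, 863], 'y': [3, 5], 'z': [4, 9]}

Answer:
{'x': [6, 2, 863], 'y': [3, 5]}
{'x': [6, 2, 863], 'y': [3, 5], 'z': [4, 9]}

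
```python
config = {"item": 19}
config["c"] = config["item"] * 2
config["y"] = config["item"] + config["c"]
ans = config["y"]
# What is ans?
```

Trace:
`config = {"item": 19}` → config = {'item': 19}
`config["c"] = config["item"] * 2` → config = {'item': 19, 'c': 38}
`config["y"] = config["item"] + config["c"]` → config = {'item': 19, 'c': 38, 'y': 57}
`ans = config["y"]` → ans = 57
So ans = 57

Answer: 57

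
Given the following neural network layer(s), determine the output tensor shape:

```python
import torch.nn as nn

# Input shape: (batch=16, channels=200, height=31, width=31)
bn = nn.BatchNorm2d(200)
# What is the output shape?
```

Input: (16, 200, 31, 31) -> Output: (16, 200, 31, 31)

Answer: (16, 200, 31, 31)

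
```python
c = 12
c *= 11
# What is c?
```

Trace:
`c = 12` → c = 12
`c *= 11` → c = 132
So c = 132

Answer: 132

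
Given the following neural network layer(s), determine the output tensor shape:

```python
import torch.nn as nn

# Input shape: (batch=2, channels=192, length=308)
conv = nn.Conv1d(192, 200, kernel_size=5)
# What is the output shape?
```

Input: (2, 192, 308) -> Output: (2, 200, 304)

Answer: (2, 200, 304)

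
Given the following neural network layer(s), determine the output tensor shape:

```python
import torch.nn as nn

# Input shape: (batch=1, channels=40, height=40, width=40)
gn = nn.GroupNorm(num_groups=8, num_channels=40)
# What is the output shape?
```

Input: (1, 40, 40, 40) -> Output: (1, 40, 40, 40)

Answer: (1, 40, 40, 40)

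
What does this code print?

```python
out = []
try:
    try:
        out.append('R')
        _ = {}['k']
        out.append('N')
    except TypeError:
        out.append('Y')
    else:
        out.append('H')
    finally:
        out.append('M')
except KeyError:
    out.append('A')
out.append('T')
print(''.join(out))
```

Execution trace: 'R' (inner try body) → 'M' (inner finally) → 'A' (outer except KeyError) → 'T' (after the try/except). Output: RMAT

Answer: RMAT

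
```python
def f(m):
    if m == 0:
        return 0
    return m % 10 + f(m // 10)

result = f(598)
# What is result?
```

Sum of digits of 598: 8 + 9 + 5 = 22

Answer: 22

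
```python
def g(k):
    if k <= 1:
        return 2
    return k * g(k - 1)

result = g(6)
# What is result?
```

g(6) = 6 * 5 * 4 * 3 * 2 * 2 = 1440

Answer: 1440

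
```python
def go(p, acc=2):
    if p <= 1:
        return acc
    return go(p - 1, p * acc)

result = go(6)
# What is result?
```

Accumulator trace (n, acc): (6, 2) -> (5, 12) -> (4, 60) -> (3, 240) -> (2, 720) -> (1, 1440) -> return 1440

Answer: 1440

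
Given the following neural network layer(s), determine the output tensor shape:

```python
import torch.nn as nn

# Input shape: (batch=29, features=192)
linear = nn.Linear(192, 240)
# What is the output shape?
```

Input: (29, 192) -> Output: (29, 240)

Answer: (29, 240)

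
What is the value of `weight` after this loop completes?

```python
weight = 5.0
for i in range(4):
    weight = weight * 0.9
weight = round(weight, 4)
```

Exponential decay: 5.0 * 0.9^4
`weight` takes the values: 5.0 → 4.5 → 4.05 → 3.645 → 3.2805

Answer: 3.2805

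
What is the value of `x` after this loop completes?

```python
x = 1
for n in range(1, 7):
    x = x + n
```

Start at 1, add 1 through 6
`x` takes the values: 1 → 2 → 4 → 7 → 11 → 16 → 22

Answer: 22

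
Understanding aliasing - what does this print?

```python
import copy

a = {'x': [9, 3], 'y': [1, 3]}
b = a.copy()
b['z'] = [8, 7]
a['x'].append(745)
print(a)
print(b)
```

Key concept: shallow copy of dict with mutable values.
Step by step:
`a = {'x': [9, 3], 'y': [1, 3]}` → a = {'x': [9, 3], 'y': [1, 3]}
`b = a.copy()` → b = {'x': [9, 3], 'y': [1, 3]}
`b['z'] = [8, 7]` → b = {'x': [9, 3], 'y': [1, 3], 'z': [8, 7]}
`a['x'].append(745)` → a = {'x': [9, 3, 745], 'y': [1, 3]}; b = {'x': [9, 3, 745], 'y': [1, 3], 'z': [8, 7]}
`print(a)` → prints {'x': [9, 3, 745], 'y': [1, 3]}
`print(b)` → prints {'x': [9, 3, 745], 'y': [1, 3], 'z': [8, 7]}

Answer:
{'x': [9, 3, 745], 'y': [1, 3]}
{'x': [9, 3, 745], 'y': [1, 3], 'z': [8, 7]}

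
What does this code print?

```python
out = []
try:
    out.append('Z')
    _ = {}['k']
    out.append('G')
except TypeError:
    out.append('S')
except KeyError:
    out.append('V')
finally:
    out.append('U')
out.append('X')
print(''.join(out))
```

Execution trace: 'Z' (try body) → 'V' (except KeyError) → 'U' (finally) → 'X' (after the try/except). Output: ZVUX

Answer: ZVUX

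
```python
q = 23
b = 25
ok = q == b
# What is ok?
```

Trace:
`q = 23` → q = 23
`b = 25` → b = 25
`ok = q == b` → ok = False
So ok = False

Answer: False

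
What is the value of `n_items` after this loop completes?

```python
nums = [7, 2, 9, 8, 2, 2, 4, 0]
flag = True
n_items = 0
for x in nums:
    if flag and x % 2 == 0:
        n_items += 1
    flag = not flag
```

Count even values at even positions
`n_items` takes the values: 0 → 1 → 2

Answer: 2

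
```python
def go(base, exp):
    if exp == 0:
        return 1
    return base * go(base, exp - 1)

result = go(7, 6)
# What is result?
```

go(7, 6) = 7 * 7 * 7 * 7 * 7 * 7 = 117649

Answer: 117649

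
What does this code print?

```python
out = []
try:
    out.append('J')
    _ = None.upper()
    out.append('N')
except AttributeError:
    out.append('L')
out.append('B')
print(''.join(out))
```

Execution trace: 'J' (try body) → 'L' (except AttributeError) → 'B' (after the try/except). Output: JLB

Answer: JLB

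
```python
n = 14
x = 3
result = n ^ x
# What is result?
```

Trace:
`n = 14` → n = 14
`x = 3` → x = 3
`result = n ^ x` → result = 13
So result = 13

Answer: 13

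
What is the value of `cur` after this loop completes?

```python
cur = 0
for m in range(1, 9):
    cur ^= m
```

XOR of 1 to 8
`cur` takes the values: 0 → 1 → 3 → 0 → 4 → 1 → 7 → 0 → 8

Answer: 8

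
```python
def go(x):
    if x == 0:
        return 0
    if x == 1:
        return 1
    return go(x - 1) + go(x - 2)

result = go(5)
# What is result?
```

Build up from base cases: go(0)=0, go(1)=1, go(2)=1, go(3)=2, go(4)=3, go(5)=5

Answer: 5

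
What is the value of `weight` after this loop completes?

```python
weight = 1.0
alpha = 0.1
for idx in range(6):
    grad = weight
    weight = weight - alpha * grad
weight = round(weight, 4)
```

Gradient descent: w = 1.0 * (1 - 0.1)^6
`weight` takes the values: 1.0 → 0.9 → 0.81 → 0.729 → 0.6561 → 0.59049 → 0.531441 → 0.5314

Answer: 0.5314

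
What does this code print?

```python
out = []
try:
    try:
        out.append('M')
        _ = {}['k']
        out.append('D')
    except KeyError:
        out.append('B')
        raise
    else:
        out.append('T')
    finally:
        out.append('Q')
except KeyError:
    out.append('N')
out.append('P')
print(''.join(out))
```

Execution trace: 'M' (inner try body) → 'B' (inner except KeyError) → 'Q' (inner finally) → 'N' (outer except KeyError) → 'P' (after the try/except). Output: MBQNP

Answer: MBQNP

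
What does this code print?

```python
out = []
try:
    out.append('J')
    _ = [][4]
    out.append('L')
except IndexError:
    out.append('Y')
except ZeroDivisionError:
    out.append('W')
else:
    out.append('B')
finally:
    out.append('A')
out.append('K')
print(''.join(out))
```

Execution trace: 'J' (try body) → 'Y' (except IndexError) → 'A' (finally) → 'K' (after the try/except). Output: JYAK

Answer: JYAK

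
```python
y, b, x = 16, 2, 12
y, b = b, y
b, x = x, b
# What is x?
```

Trace:
`y, b, x = 16, 2, 12` → y = 16; b = 2; x = 12
`y, b = b, y` → y = 2; b = 16
`b, x = x, b` → b = 12; x = 16
So x = 16

Answer: 16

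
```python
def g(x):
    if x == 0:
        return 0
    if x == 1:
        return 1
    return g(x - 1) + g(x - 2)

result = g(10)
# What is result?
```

Build up from base cases: g(0)=0, g(1)=1, g(2)=1, g(3)=2, g(4)=3, g(5)=5, g(6)=8, ..., g(10)=55

Answer: 55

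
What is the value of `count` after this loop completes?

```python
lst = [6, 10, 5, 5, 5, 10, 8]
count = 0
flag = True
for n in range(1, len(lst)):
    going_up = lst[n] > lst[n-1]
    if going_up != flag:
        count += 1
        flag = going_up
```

Count direction changes in [6, 10, 5, 5, 5, 10, 8]
`count` takes the values: 0 → 1 → 2 → 3

Answer: 3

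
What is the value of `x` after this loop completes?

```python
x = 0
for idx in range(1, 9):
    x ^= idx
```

XOR of 1 to 8
`x` takes the values: 0 → 1 → 3 → 0 → 4 → 1 → 7 → 0 → 8

Answer: 8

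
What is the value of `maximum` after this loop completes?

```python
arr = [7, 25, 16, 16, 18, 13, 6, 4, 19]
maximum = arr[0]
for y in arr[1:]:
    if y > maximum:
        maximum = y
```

Maximum of [7, 25, 16, 16, 18, 13, 6, 4, 19]
`maximum` takes the values: 7 → 25

Answer: 25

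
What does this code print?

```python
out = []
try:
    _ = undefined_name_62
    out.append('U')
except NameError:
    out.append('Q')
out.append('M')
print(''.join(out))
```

Execution trace: 'Q' (except NameError) → 'M' (after the try/except). Output: QM

Answer: QM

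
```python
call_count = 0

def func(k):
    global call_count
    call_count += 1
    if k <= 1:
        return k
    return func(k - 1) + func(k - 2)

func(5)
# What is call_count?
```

Calls(k) = 1 + Calls(k-1) + Calls(k-2); Calls(0)=Calls(1)=1. For k=5 this gives 15.

Answer: 15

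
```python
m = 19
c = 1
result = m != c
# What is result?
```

Trace:
`m = 19` → m = 19
`c = 1` → c = 1
`result = m != c` → result = True
So result = True

Answer: True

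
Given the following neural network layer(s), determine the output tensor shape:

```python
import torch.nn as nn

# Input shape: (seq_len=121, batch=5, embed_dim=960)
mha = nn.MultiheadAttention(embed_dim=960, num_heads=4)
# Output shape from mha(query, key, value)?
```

Input: (121, 5, 960) -> Output: (121, 5, 960)

Answer: (121, 5, 960)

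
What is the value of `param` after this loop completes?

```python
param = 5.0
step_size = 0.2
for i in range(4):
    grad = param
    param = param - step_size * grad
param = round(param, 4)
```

Gradient descent: w = 5.0 * (1 - 0.2)^4
`param` takes the values: 5.0 → 4.0 → 3.2 → 2.56 → 2.048

Answer: 2.048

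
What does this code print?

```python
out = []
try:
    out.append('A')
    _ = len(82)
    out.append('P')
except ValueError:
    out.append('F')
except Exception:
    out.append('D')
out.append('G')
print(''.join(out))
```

Execution trace: 'A' (try body) → 'D' (except Exception) → 'G' (after the try/except). Output: ADG

Answer: ADG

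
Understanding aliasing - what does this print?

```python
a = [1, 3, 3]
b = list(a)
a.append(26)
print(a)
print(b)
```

Key concept: list() constructor creates copy.
Step by step:
`a = [1, 3, 3]` → a = [1, 3, 3]
`b = list(a)` → b = [1, 3, 3]
`a.append(26)` → a = [1, 3, 3, 26]
`print(a)` → prints [1, 3, 3, 26]
`print(b)` → prints [1, 3, 3]

Answer:
[1, 3, 3, 26]
[1, 3, 3]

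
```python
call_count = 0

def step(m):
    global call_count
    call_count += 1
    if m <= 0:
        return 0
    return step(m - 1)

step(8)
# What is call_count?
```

Linear recursion stepping by 1: 9 calls from m=8 down to ≤0.

Answer: 9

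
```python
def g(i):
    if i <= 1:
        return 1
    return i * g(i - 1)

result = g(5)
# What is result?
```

g(5) = 5 * 4 * 3 * 2 * 1 = 120

Answer: 120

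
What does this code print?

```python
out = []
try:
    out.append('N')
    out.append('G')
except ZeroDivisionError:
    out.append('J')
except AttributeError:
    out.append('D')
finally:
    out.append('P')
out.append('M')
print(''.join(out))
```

Execution trace: 'N' (try body) → 'G' (try body, no exception) → 'P' (finally) → 'M' (after the try/except). Output: NGPM

Answer: NGPM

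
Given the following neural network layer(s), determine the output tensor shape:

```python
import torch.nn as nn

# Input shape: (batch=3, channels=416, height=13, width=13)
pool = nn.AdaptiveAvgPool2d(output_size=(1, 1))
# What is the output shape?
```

Input: (3, 416, 13, 13) -> Output: (3, 416, 1, 1)

Answer: (3, 416, 1, 1)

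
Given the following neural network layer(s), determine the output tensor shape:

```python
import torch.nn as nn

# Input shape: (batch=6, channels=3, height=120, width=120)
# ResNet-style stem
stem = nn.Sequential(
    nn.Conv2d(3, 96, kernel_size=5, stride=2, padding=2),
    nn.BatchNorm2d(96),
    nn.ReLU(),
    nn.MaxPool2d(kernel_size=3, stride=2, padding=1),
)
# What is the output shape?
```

Input: (6, 3, 120, 120) -> after Conv2d 5x5 stride=2: (6, 96, 60, 60) -> Output: (6, 96, 30, 30)

Answer: (6, 96, 30, 30)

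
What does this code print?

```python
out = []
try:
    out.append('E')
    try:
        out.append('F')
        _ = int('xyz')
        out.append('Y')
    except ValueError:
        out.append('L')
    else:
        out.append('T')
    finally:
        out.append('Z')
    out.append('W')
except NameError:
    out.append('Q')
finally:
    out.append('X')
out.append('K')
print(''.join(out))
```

Execution trace: 'E' (try body) → 'F' (inner try body) → 'L' (inner except ValueError) → 'Z' (inner finally) → 'W' (try body, no exception) → 'X' (finally) → 'K' (after the try/except). Output: EFLZWXK

Answer: EFLZWXK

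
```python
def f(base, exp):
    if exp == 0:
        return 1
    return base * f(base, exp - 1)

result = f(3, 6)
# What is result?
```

f(3, 6) = 3 * 3 * 3 * 3 * 3 * 3 = 729

Answer: 729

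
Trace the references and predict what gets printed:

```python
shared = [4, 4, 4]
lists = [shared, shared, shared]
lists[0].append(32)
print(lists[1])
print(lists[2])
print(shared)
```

Key concept: list of same reference.
Step by step:
`shared = [4, 4, 4]` → shared = [4, 4, 4]
`lists = [shared, shared, shared]` → lists = [[4, 4, 4], [4, 4, 4], [4, 4, 4]]
`lists[0].append(32)` → shared = [4, 4, 4, 32]; lists = [[4, 4, 4, 32], [4, 4, 4, 32], [4, 4, 4, 32]]
`print(lists[1])` → prints [4, 4, 4, 32]
`print(lists[2])` → prints [4, 4, 4, 32]
`print(shared)` → prints [4, 4, 4, 32]

Answer:
[4, 4, 4, 32]
[4, 4, 4, 32]
[4, 4, 4, 32]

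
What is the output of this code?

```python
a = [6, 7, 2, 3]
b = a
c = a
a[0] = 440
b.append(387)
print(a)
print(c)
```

Key concept: multiple aliases.
Step by step:
`a = [6, 7, 2, 3]` → a = [6, 7, 2, 3]
`b = a` → b = [6, 7, 2, 3] (same object as a)
`c = a` → c = [6, 7, 2, 3] (same object as a, b)
`a[0] = 440` → a = [440, 7, 2, 3] (same object as b, c); b = [440, 7, 2, 3] (same object as a, c); c = [440, 7, 2, 3] (same object as a, b)
`b.append(387)` → a = [440, 7, 2, 3, 387] (same object as b, c); b = [440, 7, 2, 3, 387] (same object as a, c); c = [440, 7, 2, 3, 387] (same object as a, b)
`print(a)` → prints [440, 7, 2, 3, 387]
`print(c)` → prints [440, 7, 2, 3, 387]

Answer:
[440, 7, 2, 3, 387]
[440, 7, 2, 3, 387]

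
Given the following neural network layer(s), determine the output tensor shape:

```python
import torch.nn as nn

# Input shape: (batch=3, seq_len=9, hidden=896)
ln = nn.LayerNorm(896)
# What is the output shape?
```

Input: (3, 9, 896) -> Output: (3, 9, 896)

Answer: (3, 9, 896)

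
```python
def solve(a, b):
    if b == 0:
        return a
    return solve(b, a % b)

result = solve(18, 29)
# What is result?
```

solve(18, 29) -> solve(29, 18) -> solve(18, 11) -> solve(11, 7) -> solve(7, 4) -> solve(4, 3) -> solve(3, 1) -> solve(1, 0) -> 1

Answer: 1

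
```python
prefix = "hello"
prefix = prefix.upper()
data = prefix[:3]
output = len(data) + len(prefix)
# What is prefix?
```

Trace:
`prefix = "hello"` → prefix = 'hello'
`prefix = prefix.upper()` → prefix = 'HELLO'
`data = prefix[:3]` → data = 'HEL'
`output = len(data) + len(prefix)` → output = 8
So prefix = 'HELLO'

Answer: 'HELLO'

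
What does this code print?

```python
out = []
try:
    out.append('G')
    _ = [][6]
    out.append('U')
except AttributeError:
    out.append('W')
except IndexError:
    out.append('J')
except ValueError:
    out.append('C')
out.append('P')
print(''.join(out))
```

Execution trace: 'G' (try body) → 'J' (except IndexError) → 'P' (after the try/except). Output: GJP

Answer: GJP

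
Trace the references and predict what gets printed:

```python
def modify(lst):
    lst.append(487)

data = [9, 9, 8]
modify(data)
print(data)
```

Key concept: function modifies passed list.
Step by step:
`data = [9, 9, 8]` → data = [9, 9, 8]
`modify(data)` → data = [9, 9, 8, 487]
`print(data)` → prints [9, 9, 8, 487]

Answer: [9, 9, 8, 487]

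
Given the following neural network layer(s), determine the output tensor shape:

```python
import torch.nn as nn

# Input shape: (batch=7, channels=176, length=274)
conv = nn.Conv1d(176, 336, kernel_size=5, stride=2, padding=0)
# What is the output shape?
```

Input: (7, 176, 274) -> Output: (7, 336, 135)

Answer: (7, 336, 135)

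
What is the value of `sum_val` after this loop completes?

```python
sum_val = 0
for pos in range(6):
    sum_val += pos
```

Sum of 0 to 5 = 15
`sum_val` takes the values: 0 → 1 → 3 → 6 → 10 → 15

Answer: 15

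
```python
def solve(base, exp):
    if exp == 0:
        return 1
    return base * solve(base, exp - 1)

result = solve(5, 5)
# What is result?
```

solve(5, 5) = 5 * 5 * 5 * 5 * 5 = 3125

Answer: 3125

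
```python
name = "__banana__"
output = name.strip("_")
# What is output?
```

Trace:
`name = "__banana__"` → name = '__banana__'
`output = name.strip("_")` → output = 'banana'
So output = 'banana'

Answer: 'banana'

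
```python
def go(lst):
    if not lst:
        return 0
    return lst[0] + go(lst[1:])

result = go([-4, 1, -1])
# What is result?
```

(-4) + 1 + (-1) + 0 = -4

Answer: -4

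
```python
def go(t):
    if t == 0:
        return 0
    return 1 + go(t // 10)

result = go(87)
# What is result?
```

Count of digits of 87: 2

Answer: 2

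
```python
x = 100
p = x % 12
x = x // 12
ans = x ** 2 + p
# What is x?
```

Trace:
`x = 100` → x = 100
`p = x % 12` → p = 4
`x = x // 12` → x = 8
`ans = x ** 2 + p` → ans = 68
So x = 8

Answer: 8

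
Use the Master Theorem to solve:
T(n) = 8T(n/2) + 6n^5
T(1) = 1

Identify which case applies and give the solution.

a=8, b=2, f(n)=6n^5. log_2(8) = 3. Since c=5 > 3 and the regularity condition holds (8(n/2)^5 = (8/2^5)n^5 with 8/2^5 < 1), Case 3 applies: T(n) = Θ(f(n)) = O(n^5).

Answer: O(n^5) - Case 3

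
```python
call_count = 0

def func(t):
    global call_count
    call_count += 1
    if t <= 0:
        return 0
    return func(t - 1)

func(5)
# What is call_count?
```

Linear recursion stepping by 1: 6 calls from t=5 down to ≤0.

Answer: 6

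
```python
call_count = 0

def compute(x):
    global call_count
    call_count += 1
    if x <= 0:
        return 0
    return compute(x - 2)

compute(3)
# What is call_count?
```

Linear recursion stepping by 2: 3 calls from x=3 down to ≤0.

Answer: 3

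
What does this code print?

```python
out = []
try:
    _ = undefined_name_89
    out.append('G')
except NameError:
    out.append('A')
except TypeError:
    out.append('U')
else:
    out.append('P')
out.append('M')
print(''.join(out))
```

Execution trace: 'A' (except NameError) → 'M' (after the try/except). Output: AM

Answer: AM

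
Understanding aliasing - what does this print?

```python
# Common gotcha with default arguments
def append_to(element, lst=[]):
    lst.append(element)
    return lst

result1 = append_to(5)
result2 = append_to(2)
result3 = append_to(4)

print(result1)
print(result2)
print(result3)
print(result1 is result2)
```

Key concept: mutable default argument gotcha.
Step by step:
`result1 = append_to(5)` → result1 = [5]
`result2 = append_to(2)` → result1 = [5, 2] (same object as result2); result2 = [5, 2] (same object as result1)
`result3 = append_to(4)` → result1 = [5, 2, 4] (same object as result2, result3); result2 = [5, 2, 4] (same object as result1, result3); result3 = [5, 2, 4] (same object as result1, result2)
`print(result1)` → prints [5, 2, 4]
`print(result2)` → prints [5, 2, 4]
`print(result3)` → prints [5, 2, 4]
`print(result1 is result2)` → prints True

Answer:
[5, 2, 4]
[5, 2, 4]
[5, 2, 4]
True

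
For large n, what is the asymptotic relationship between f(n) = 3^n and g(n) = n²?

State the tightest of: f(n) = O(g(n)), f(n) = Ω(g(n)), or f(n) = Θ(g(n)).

3^n vs n²: f(n) = Ω(g(n)) but not O(g(n)) — 3^n grows strictly faster than n².

Answer: f(n) = Ω(g(n)) but not O(g(n)) — 3^n grows strictly faster than n².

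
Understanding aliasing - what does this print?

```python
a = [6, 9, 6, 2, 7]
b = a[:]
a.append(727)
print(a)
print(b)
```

Key concept: slice [:] creates copy.
Step by step:
`a = [6, 9, 6, 2, 7]` → a = [6, 9, 6, 2, 7]
`b = a[:]` → b = [6, 9, 6, 2, 7]
`a.append(727)` → a = [6, 9, 6, 2, 7, 727]
`print(a)` → prints [6, 9, 6, 2, 7, 727]
`print(b)` → prints [6, 9, 6, 2, 7]

Answer:
[6, 9, 6, 2, 7, 727]
[6, 9, 6, 2, 7]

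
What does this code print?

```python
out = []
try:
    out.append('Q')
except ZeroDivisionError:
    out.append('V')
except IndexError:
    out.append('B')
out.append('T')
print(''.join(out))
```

Execution trace: 'Q' (try body, no exception) → 'T' (after the try/except). Output: QT

Answer: QT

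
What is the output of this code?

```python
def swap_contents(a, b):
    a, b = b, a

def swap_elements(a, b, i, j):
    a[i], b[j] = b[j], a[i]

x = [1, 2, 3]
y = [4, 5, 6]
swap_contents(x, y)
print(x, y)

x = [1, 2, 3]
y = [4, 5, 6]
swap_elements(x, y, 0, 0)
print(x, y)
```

Key concept: parameter rebinding vs mutation.
Step by step:
`x = [1, 2, 3]` → x = [1, 2, 3]
`y = [4, 5, 6]` → y = [4, 5, 6]
`swap_contents(x, y)` → no visible change to tracked variables
`print(x, y)` → prints [1, 2, 3] [4, 5, 6]
`x = [1, 2, 3]` → x = [1, 2, 3]
`y = [4, 5, 6]` → y = [4, 5, 6]
`swap_elements(x, y, 0, 0)` → x = [4, 2, 3]; y = [1, 5, 6]
`print(x, y)` → prints [4, 2, 3] [1, 5, 6]

Answer:
[1, 2, 3] [4, 5, 6]
[4, 2, 3] [1, 5, 6]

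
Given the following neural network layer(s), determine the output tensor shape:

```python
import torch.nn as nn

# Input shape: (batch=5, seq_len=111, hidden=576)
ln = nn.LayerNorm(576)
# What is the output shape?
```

Input: (5, 111, 576) -> Output: (5, 111, 576)

Answer: (5, 111, 576)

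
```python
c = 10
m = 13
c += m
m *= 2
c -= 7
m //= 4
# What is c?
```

Trace:
`c = 10` → c = 10
`m = 13` → m = 13
`c += m` → c = 23
`m *= 2` → m = 26
`c -= 7` → c = 16
`m //= 4` → m = 6
So c = 16

Answer: 16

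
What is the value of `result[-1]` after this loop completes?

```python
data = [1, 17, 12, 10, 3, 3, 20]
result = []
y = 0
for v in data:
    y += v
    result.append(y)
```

Cumulative sum ends at 66
`result` takes the values: [] → [1] → [1, 18] → [1, 18, 30] → [1, 18, 30, 40] → [1, 18, 30, 40, 43] → [1, 18, 30, 40, 43, 46] → [1, 18, 30, 40, 43, 46, 66]
So `result[-1]` = 66

Answer: 66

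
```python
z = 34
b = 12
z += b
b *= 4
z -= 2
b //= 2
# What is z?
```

Trace:
`z = 34` → z = 34
`b = 12` → b = 12
`z += b` → z = 46
`b *= 4` → b = 48
`z -= 2` → z = 44
`b //= 2` → b = 24
So z = 44

Answer: 44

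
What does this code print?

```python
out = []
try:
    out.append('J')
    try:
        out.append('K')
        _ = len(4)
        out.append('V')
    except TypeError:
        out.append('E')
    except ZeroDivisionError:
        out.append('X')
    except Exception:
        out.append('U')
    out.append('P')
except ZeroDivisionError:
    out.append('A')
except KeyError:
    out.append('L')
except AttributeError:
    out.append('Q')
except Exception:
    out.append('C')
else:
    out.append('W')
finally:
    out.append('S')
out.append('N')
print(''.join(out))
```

Execution trace: 'J' (try body) → 'K' (inner try body) → 'E' (inner except TypeError) → 'P' (try body, no exception) → 'W' (else) → 'S' (finally) → 'N' (after the try/except). Output: JKEPWSN

Answer: JKEPWSN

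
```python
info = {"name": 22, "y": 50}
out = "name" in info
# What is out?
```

Trace:
`info = {"name": 22, "y": 50}` → info = {'name': 22, 'y': 50}
`out = "name" in info` → out = True
So out = True

Answer: True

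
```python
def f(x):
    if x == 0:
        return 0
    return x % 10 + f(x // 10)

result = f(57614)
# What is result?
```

Sum of digits of 57614: 4 + 1 + 6 + 7 + 5 = 23

Answer: 23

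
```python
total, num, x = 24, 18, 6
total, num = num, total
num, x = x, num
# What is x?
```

Trace:
`total, num, x = 24, 18, 6` → total = 24; num = 18; x = 6
`total, num = num, total` → total = 18; num = 24
`num, x = x, num` → num = 6; x = 24
So x = 24

Answer: 24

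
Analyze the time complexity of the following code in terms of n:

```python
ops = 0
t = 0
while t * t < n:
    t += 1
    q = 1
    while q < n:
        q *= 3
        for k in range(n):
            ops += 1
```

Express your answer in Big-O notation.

Each loop level contributes: √n × log n × n. Multiplying the contributions gives O(n√n log n).

Answer: O(n√n log n)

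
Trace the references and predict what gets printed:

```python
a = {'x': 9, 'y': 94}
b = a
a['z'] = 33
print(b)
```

Key concept: dict aliasing.
Step by step:
`a = {'x': 9, 'y': 94}` → a = {'x': 9, 'y': 94}
`b = a` → b = {'x': 9, 'y': 94} (same object as a)
`a['z'] = 33` → a = {'x': 9, 'y': 94, 'z': 33} (same object as b); b = {'x': 9, 'y': 94, 'z': 33} (same object as a)
`print(b)` → prints {'x': 9, 'y': 94, 'z': 33}

Answer: {'x': 9, 'y': 94, 'z': 33}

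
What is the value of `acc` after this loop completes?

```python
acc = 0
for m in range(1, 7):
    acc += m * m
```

Sum of squares 1² to 6² = 91
`acc` takes the values: 0 → 1 → 5 → 14 → 30 → 55 → 91

Answer: 91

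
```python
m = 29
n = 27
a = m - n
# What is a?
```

Trace:
`m = 29` → m = 29
`n = 27` → n = 27
`a = m - n` → a = 2
So a = 2

Answer: 2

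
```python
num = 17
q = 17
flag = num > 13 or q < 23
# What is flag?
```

Trace:
`num = 17` → num = 17
`q = 17` → q = 17
`flag = num > 13 or q < 23` → flag = True
So flag = True

Answer: True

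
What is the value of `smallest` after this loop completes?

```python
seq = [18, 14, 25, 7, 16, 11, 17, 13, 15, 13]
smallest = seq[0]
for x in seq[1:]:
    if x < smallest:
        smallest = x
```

Minimum of [18, 14, 25, 7, 16, 11, 17, 13, 15, 13]
`smallest` takes the values: 18 → 14 → 7

Answer: 7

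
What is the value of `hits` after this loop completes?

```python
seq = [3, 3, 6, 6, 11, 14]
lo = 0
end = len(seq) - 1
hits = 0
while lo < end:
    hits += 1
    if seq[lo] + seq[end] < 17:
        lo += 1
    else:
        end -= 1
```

Steps to find pair summing to 17
`hits` takes the values: 0 → 1 → 2 → 3 → 4 → 5

Answer: 5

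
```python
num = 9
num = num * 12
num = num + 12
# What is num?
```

Trace:
`num = 9` → num = 9
`num = num * 12` → num = 108
`num = num + 12` → num = 120
So num = 120

Answer: 120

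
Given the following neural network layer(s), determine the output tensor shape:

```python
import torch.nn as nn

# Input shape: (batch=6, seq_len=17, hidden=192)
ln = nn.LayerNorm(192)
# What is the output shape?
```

Input: (6, 17, 192) -> Output: (6, 17, 192)

Answer: (6, 17, 192)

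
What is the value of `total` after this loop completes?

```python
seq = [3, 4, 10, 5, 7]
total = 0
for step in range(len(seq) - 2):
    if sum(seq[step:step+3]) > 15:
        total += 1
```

Count windows with sum > 15
`total` takes the values: 0 → 1 → 2 → 3

Answer: 3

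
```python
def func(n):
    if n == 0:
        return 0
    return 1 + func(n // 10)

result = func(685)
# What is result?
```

Count of digits of 685: 3

Answer: 3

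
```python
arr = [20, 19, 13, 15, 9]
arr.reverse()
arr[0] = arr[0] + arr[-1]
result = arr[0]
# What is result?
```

Trace:
`arr = [20, 19, 13, 15, 9]` → arr = [20, 19, 13, 15, 9]
`arr.reverse()` → arr = [9, 15, 13, 19, 20]
`arr[0] = arr[0] + arr[-1]` → arr = [29, 15, 13, 19, 20]
`result = arr[0]` → result = 29
So result = 29

Answer: 29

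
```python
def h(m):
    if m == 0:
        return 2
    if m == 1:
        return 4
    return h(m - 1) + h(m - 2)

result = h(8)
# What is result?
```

Build up from base cases: h(0)=2, h(1)=4, h(2)=6, h(3)=10, h(4)=16, h(5)=26, h(6)=42, ..., h(8)=110

Answer: 110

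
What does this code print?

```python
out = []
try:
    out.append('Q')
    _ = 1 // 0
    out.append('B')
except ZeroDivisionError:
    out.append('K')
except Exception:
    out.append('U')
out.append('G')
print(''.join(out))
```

Execution trace: 'Q' (try body) → 'K' (except ZeroDivisionError) → 'G' (after the try/except). Output: QKG

Answer: QKG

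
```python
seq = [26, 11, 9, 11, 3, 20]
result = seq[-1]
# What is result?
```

Trace:
`seq = [26, 11, 9, 11, 3, 20]` → seq = [26, 11, 9, 11, 3, 20]
`result = seq[-1]` → result = 20
So result = 20

Answer: 20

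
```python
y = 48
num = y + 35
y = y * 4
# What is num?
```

Trace:
`y = 48` → y = 48
`num = y + 35` → num = 83
`y = y * 4` → y = 192
So num = 83

Answer: 83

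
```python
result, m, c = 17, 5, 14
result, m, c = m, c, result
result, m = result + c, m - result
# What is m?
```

Trace:
`result, m, c = 17, 5, 14` → result = 17; m = 5; c = 14
`result, m, c = m, c, result` → result = 5; m = 14; c = 17
`result, m = result + c, m - result` → result = 22; m = 9
So m = 9

Answer: 9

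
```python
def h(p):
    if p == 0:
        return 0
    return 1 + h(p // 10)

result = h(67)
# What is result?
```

Count of digits of 67: 2

Answer: 2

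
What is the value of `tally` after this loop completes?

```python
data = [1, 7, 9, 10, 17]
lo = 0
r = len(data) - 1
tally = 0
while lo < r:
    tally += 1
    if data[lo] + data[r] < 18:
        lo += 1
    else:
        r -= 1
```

Steps to find pair summing to 18
`tally` takes the values: 0 → 1 → 2 → 3 → 4

Answer: 4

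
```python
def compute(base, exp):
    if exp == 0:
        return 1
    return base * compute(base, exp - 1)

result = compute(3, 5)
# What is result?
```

compute(3, 5) = 3 * 3 * 3 * 3 * 3 = 243

Answer: 243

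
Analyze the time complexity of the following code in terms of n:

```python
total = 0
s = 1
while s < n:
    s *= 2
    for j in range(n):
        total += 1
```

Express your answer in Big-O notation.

Each loop level contributes: log n × n. Multiplying the contributions gives O(n log n).

Answer: O(n log n)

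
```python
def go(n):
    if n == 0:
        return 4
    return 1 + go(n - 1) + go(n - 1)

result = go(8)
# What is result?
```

go(n) = 1 + 2·go(n-1), go(0)=4. Closed form: (4+1)·2^8 - 1 = 1279.

Answer: 1279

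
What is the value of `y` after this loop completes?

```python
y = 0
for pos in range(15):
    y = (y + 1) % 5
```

Increment mod 5, 15 times = 0
`y` takes the values: 0 → 1 → 2 → 3 → 4 → 0 → 1 → 2 → 3 → 4 → 0 → 1 → 2 → 3 → 4 → 0

Answer: 0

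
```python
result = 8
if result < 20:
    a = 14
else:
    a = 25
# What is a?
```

Trace:
`result = 8` → result = 8
`if result < 20: ...` → result < 20 is True → a = 14
So a = 14

Answer: 14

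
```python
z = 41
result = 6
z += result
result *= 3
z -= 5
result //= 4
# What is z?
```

Trace:
`z = 41` → z = 41
`result = 6` → result = 6
`z += result` → z = 47
`result *= 3` → result = 18
`z -= 5` → z = 42
`result //= 4` → result = 4
So z = 42

Answer: 42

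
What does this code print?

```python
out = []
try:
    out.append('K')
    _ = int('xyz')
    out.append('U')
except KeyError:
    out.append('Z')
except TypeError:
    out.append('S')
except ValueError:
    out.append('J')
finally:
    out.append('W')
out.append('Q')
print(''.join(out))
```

Execution trace: 'K' (try body) → 'J' (except ValueError) → 'W' (finally) → 'Q' (after the try/except). Output: KJWQ

Answer: KJWQ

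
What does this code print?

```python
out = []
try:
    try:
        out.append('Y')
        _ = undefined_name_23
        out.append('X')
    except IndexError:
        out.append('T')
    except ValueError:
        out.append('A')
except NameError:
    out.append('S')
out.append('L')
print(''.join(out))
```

Execution trace: 'Y' (try body) → 'S' (outer except NameError) → 'L' (after the try/except). Output: YSL

Answer: YSL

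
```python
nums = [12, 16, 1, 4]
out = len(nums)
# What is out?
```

Trace:
`nums = [12, 16, 1, 4]` → nums = [12, 16, 1, 4]
`out = len(nums)` → out = 4
So out = 4

Answer: 4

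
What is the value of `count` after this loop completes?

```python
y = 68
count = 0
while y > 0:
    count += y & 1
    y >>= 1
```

Count set bits in 68 (binary: 0b1000100)
`count` takes the values: 0 → 1 → 2

Answer: 2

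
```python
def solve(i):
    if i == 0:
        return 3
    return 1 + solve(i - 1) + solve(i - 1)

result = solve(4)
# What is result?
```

solve(i) = 1 + 2·solve(i-1), solve(0)=3. Closed form: (3+1)·2^4 - 1 = 63.

Answer: 63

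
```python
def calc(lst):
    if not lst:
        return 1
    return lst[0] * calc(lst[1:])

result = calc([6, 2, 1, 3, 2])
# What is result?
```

Product over [6, 2, 1, 3, 2] = 6 * 2 * 1 * 3 * 2 = 72

Answer: 72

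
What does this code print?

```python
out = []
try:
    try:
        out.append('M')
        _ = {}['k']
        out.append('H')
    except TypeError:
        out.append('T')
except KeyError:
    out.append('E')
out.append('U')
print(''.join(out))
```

Execution trace: 'M' (try body) → 'E' (outer except KeyError) → 'U' (after the try/except). Output: MEU

Answer: MEU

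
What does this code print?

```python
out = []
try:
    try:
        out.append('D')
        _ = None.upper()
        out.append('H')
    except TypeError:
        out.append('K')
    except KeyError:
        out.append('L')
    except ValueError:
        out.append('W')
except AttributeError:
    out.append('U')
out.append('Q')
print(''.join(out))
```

Execution trace: 'D' (inner try body) → 'U' (outer except AttributeError) → 'Q' (after the try/except). Output: DUQ

Answer: DUQ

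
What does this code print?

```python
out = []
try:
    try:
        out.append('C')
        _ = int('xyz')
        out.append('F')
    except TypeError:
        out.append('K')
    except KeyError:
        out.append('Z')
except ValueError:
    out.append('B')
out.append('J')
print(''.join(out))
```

Execution trace: 'C' (try body) → 'B' (outer except ValueError) → 'J' (after the try/except). Output: CBJ

Answer: CBJ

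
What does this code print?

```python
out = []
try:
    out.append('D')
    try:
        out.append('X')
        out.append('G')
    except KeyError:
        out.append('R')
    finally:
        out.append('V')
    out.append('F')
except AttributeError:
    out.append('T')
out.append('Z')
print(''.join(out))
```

Execution trace: 'D' (try body) → 'X' (inner try body) → 'G' (inner try body, no exception) → 'V' (inner finally) → 'F' (try body, no exception) → 'Z' (after the try/except). Output: DXGVFZ

Answer: DXGVFZ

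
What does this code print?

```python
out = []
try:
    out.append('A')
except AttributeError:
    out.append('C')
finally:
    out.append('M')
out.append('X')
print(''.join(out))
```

Execution trace: 'A' (try body, no exception) → 'M' (finally) → 'X' (after the try/except). Output: AMX

Answer: AMX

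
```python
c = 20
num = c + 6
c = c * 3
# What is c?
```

Trace:
`c = 20` → c = 20
`num = c + 6` → num = 26
`c = c * 3` → c = 60
So c = 60

Answer: 60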